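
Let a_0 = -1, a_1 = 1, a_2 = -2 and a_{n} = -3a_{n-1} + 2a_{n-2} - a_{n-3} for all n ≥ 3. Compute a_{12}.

-958952

The ordinary generating function has denominator 1 + 3q - 2q^2 + q^3.
Iterating the recurrence: a_0,…,a_{12} = -1, 1, -2, 9, -32, 116, -421, 1527, -5539, 20092, -72881, 264366, -958952.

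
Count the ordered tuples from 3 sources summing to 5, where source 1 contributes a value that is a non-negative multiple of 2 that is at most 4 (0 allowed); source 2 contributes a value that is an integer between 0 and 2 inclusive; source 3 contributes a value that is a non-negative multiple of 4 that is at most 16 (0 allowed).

2

The generating function for the choices is (1 + t^2 + t^4)·(1 + t + t^2)·(1 + t^4 + t^8 + t^12 + t^16); the count is [t^5].
(1 + t^2 + t^4) has coefficients 1,0,1,0,1 for degrees 0…4.
(1 + t + t^2) has coefficients 1,1,1,0,0,0 for degrees 0…5.
Finally multiplying by (1 + t^4 + t^8 + t^12 + t^16), the product of all factors after the first has coefficients 1,1,1,0,1,1 for degrees 0…5.
[t^5] = 1·1 + 1·0 + 1·1 = 2.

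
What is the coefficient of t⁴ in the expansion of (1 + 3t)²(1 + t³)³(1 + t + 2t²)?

(1 + 3t)² has coefficients 1,6,9 for degrees 0…2.
(1 + t³)³ has coefficients 1,0,0,3,0 for degrees 0…4.
Finally multiplying by (1 + t + 2t²), the product of all factors after the first has coefficients 1,1,2,3,3 for degrees 0…4.
[t⁴] = 1·3 + 6·3 + 9·2 = 39.

39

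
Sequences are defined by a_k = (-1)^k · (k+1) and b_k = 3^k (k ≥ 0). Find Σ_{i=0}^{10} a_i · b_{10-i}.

Write out a_i and b_{10-i} for i = 0,…,10 and sum the products.
Σ = 1·59049 − 2·19683 + 3·6561 − 4·2187 + 5·729 − 6·243 + 7·81 − 8·27 + 9·9 − 10·3 + 11·1 = 33218.

33218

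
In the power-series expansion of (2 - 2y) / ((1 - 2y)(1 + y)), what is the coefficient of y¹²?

2732

Partial fractions give a closed form: a_n = (2/3)·2^n + (4/3)·(-1)^n.
At n = 12: a_12 = 2732.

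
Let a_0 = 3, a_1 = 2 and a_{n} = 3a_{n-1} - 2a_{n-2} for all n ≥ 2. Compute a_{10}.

The ordinary generating function has denominator 1 - 3t + 2t^2.
Iterating the recurrence: a_0,…,a_{10} = 3, 2, 0, -4, -12, -28, -60, -124, -252, -508, -1020.

-1020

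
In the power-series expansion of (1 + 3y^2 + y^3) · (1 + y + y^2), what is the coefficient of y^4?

(1 + 3y^2 + y^3) has coefficients 1,0,3,1 for degrees 0…3.
(1 + y + y^2) has coefficients 1,1,1,0,0 for degrees 0…4.
[y^4] = 1·0 + 3·1 + 1·1 = 4.

4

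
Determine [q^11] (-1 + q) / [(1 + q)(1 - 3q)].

The denominator gives the recurrence a_n = 2a_(n−1) + 3a_(n−2) for n ≥ 2; the numerator fixes a_0 = -1, a_1 = -1.
Iterating: -1, -1, -5, -13, -41, -121, -365, -1093, -3281, -9841, -29525, -88573, so a_11 = -88573.

-88573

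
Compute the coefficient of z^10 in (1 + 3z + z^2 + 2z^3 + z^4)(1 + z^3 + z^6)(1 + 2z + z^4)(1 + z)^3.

75

(1 + 3z + z^2 + 2z^3 + z^4) has coefficients 1,3,1,2,1 for degrees 0…4.
(1 + z^3 + z^6) has coefficients 1,0,0,1,0,0,1,0,0,0,0 for degrees 0…10.
Multiplying by (1 + 2z + z^4) gives running coefficients 1,2,0,1,3,0,1,3,0,0,1 for degrees 0…10.
Finally multiplying by (1 + z)^3, the product of all factors after the first has coefficients 1,5,9,8,8,12,11,9,12,10,4 for degrees 0…10.
[z^10] = 1·4 + 3·10 + 1·12 + 2·9 + 1·11 = 75.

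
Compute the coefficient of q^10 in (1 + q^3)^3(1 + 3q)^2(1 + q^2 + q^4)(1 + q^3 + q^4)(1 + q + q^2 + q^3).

(1 + q^3)^3 has coefficients 1,0,0,3,0,0,3,0,0,1 for degrees 0…9.
(1 + 3q)^2 has coefficients 1,6,9,0,0,0,0,0,0,0,0 for degrees 0…10.
Multiplying by (1 + q^2 + q^4) gives running coefficients 1,6,10,6,10,6,9,0,0,0,0 for degrees 0…10.
Multiplying by (1 + q^3 + q^4) gives running coefficients 1,6,10,7,17,22,25,16,16,15,9 for degrees 0…10.
Finally multiplying by (1 + q + q^2 + q^3), the product of all factors after the first has coefficients 1,7,17,24,40,56,71,80,79,72,56 for degrees 0…10.
[q^10] = 1·56 + 3·80 + 3·40 + 1·7 = 423.

423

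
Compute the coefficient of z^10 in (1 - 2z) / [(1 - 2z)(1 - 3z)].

The denominator gives the recurrence a_n = 5a_(n−1) − 6a_(n−2) for n ≥ 3; the numerator fixes a_0 = 1, a_1 = 3, a_2 = 9.
Iterating: 1, 3, 9, 27, 81, 243, 729, 2187, 6561, 19683, 59049, so a_10 = 59049.

59049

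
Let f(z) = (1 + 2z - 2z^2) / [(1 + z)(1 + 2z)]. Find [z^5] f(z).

The denominator gives the recurrence a_n = −3a_(n−1) − 2a_(n−2) for n ≥ 3; the numerator fixes a_0 = 1, a_1 = -1, a_2 = -1.
Iterating: 1, -1, -1, 5, -13, 29, so a_5 = 29.

29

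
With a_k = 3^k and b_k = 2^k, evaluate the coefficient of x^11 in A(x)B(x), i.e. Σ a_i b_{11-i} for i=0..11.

This is [x^11] in the product of the two ordinary generating functions.
Σ = 1·2048 + 3·1024 + 9·512 + 27·256 + 81·128 + 243·64 + 729·32 + 2187·16 + 6561·8 + 19683·4 + 59049·2 + 177147·1 = 527345.

527345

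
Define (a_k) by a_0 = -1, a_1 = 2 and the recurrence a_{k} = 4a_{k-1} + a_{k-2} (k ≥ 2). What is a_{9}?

173234

The ordinary generating function has denominator 1 - 4z - z^2.
Iterating the recurrence: a_0,…,a_{9} = -1, 2, 7, 30, 127, 538, 2279, 9654, 40895, 173234.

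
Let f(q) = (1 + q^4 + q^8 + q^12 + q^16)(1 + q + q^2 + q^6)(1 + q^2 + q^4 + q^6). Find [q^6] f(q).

5

(1 + q^4 + q^8 + q^12 + q^16) has coefficients 1,0,0,0,1,0,0 for degrees 0…6.
(1 + q + q^2 + q^6) has coefficients 1,1,1,0,0,0,1 for degrees 0…6.
Finally multiplying by (1 + q^2 + q^4 + q^6), the product of all factors after the first has coefficients 1,1,2,1,2,1,3 for degrees 0…6.
[q^6] = 1·3 + 1·2 = 5.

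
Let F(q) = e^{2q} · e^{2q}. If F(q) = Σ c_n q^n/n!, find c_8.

The EGF product rule gives c_8 = Σ_{k_1+k_2=8} C(8; k_1,k_2) · ∏ g_i(k_i), where e^{2q} gives (2)^k; e^{2q} gives (2)^k.
g_1(k) for k = 0…8: 1, 2, 4, 8, 16, 32, 64, 128, 256.
g_2(k) for k = 0…8: 1, 2, 4, 8, 16, 32, 64, 128, 256.
c_8 = Σ_k C(8,k)·g_1(k)·g_2(8−k) = 1·1·256 + 8·2·128 + 28·4·64 + 56·8·32 + 70·16·16 + 56·32·8 + 28·64·4 + 8·128·2 + 1·256·1 = 256 + 2048 + 7168 + 14336 + 17920 + 14336 + 7168 + 2048 + 256 = 65536.

65536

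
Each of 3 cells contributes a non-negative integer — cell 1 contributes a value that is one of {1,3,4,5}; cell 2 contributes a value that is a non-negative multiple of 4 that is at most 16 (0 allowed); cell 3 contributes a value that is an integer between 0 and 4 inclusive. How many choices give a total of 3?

2

The generating function for the choices is (y + y³ + y⁴ + y⁵)·(1 + y⁴ + y⁸ + y¹² + y¹⁶)·(1 + y + y² + y³ + y⁴); the count is [y³].
(y + y³ + y⁴ + y⁵) has coefficients 0,1,0,1 for degrees 0…3.
(1 + y⁴ + y⁸ + y¹² + y¹⁶) has coefficients 1,0,0,0 for degrees 0…3.
Finally multiplying by (1 + y + y² + y³ + y⁴), the product of all factors after the first has coefficients 1,1,1,1 for degrees 0…3.
[y³] = 1·1 + 1·1 = 2.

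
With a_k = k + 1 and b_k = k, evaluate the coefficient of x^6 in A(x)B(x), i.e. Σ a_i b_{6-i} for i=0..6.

56

The convolution is the t^6 coefficient of A(t)B(t).
Σ = 1·6 + 2·5 + 3·4 + 4·3 + 5·2 + 6·1 + 7·0 = 56.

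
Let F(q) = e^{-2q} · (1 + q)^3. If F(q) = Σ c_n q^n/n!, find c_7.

544

The EGF product rule gives c_7 = Σ_{k_1+k_2=7} C(7; k_1,k_2) · ∏ g_i(k_i), where e^{-2q} gives (-2)^k; (1+q)^3 gives the falling factorial (3)_k.
g_1(k) for k = 0…7: 1, -2, 4, -8, 16, -32, 64, -128.
g_2(k) for k = 0…7: 1, 3, 6, 6, 0, 0, 0, 0.
c_7 = Σ_k C(7,k)·g_1(k)·g_2(7−k) = 35·16·6 + 21·(-32)·6 + 7·64·3 + 1·(-128)·1 = 3360 − 4032 + 1344 − 128 = 544.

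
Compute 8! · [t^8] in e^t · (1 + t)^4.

3393

The EGF product rule gives c_8 = Σ_{k_1+k_2=8} C(8; k_1,k_2) · ∏ g_i(k_i), where e^t gives (1)^k; (1+t)^4 gives the falling factorial (4)_k.
g_1(k) for k = 0…8: 1, 1, 1, 1, 1, 1, 1, 1, 1.
g_2(k) for k = 0…8: 1, 4, 12, 24, 24, 0, 0, 0, 0.
c_8 = Σ_k C(8,k)·g_1(k)·g_2(8−k) = 70·1·24 + 56·1·24 + 28·1·12 + 8·1·4 + 1·1·1 = 1680 + 1344 + 336 + 32 + 1 = 3393.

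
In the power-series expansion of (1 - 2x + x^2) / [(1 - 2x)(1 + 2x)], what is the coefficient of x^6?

80

The denominator gives the recurrence a_n = 4a_(n−2) for n ≥ 3; the numerator fixes a_0 = 1, a_1 = -2, a_2 = 5.
Iterating: 1, -2, 5, -8, 20, -32, 80, so a_6 = 80.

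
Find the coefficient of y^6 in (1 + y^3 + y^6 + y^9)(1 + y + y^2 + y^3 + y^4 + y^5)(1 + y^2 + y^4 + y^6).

(1 + y^3 + y^6 + y^9) has coefficients 1,0,0,1,0,0,1 for degrees 0…6.
(1 + y + y^2 + y^3 + y^4 + y^5) has coefficients 1,1,1,1,1,1,0 for degrees 0…6.
Finally multiplying by (1 + y^2 + y^4 + y^6), the product of all factors after the first has coefficients 1,1,2,2,3,3,3 for degrees 0…6.
[y^6] = 1·3 + 1·2 + 1·1 = 6.

6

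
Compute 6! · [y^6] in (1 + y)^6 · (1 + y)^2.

The EGF product rule gives c_6 = Σ_{k_1+k_2=6} C(6; k_1,k_2) · ∏ g_i(k_i), where (1+y)^6 gives the falling factorial (6)_k; (1+y)^2 gives the falling factorial (2)_k.
g_1(k) for k = 0…6: 1, 6, 30, 120, 360, 720, 720.
g_2(k) for k = 0…6: 1, 2, 2, 0, 0, 0, 0.
c_6 = Σ_k C(6,k)·g_1(k)·g_2(6−k) = 15·360·2 + 6·720·2 + 1·720·1 = 10800 + 8640 + 720 = 20160.

20160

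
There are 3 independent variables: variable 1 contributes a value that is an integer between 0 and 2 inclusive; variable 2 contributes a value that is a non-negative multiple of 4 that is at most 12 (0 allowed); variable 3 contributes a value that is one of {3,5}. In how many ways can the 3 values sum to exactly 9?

2

The generating function for the choices is (1 + z + z²)·(1 + z⁴ + z⁸ + z¹²)·(z³ + z⁵); the count is [z⁹].
(1 + z + z²) has coefficients 1,1,1 for degrees 0…2.
(1 + z⁴ + z⁸ + z¹²) has coefficients 1,0,0,0,1,0,0,0,1,0 for degrees 0…9.
Finally multiplying by (z³ + z⁵), the product of all factors after the first has coefficients 0,0,0,1,0,1,0,1,0,1 for degrees 0…9.
[z⁹] = 1·1 + 1·0 + 1·1 = 2.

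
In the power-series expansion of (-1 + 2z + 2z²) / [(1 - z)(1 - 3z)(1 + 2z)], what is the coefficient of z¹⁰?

Partial fractions give a closed form: a_n = (-1/2)·1^n + (-1/10)·3^n + (-2/5)·(-2)^n.
At n = 10: a_10 = -6315.

-6315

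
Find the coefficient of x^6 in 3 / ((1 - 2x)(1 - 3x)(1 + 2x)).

Partial fractions give a closed form: a_n = (-3)·2^n + (27/5)·3^n + (3/5)·(-2)^n.
At n = 6: a_6 = 3783.

3783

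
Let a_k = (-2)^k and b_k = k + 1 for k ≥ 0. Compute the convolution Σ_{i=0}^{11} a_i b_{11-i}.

This is [x^11] in the product of the two ordinary generating functions.
Σ = 1·12 − 2·11 + 4·10 − 8·9 + 16·8 − 32·7 + 64·6 − 128·5 + 256·4 − 512·3 + 1024·2 − 2048·1 = -906.

-906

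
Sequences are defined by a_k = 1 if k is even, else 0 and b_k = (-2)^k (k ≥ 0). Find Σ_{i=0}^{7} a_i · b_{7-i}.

The convolution is the x^7 coefficient of A(x)B(x).
Σ = 1·(-128) + 0·64 + 1·(-32) + 0·16 + 1·(-8) + 0·4 + 1·(-2) + 0·1 = -170.

-170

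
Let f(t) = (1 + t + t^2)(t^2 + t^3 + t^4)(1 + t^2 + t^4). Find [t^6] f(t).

(1 + t + t^2) has coefficients 1,1,1 for degrees 0…2.
(t^2 + t^3 + t^4) has coefficients 0,0,1,1,1,0,0 for degrees 0…6.
Finally multiplying by (1 + t^2 + t^4), the product of all factors after the first has coefficients 0,0,1,1,2,1,2 for degrees 0…6.
[t^6] = 1·2 + 1·1 + 1·2 = 5.

5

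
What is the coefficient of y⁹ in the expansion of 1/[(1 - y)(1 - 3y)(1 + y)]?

22143

Partial fractions give a closed form: a_n = (-1/4)·1^n + (9/8)·3^n + (1/8)·(-1)^n.
At n = 9: a_9 = 22143.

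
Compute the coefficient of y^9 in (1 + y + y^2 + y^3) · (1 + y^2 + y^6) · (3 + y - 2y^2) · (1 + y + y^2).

6

(1 + y + y^2 + y^3) has coefficients 1,1,1,1 for degrees 0…3.
(1 + y^2 + y^6) has coefficients 1,0,1,0,0,0,1,0,0,0 for degrees 0…9.
Multiplying by (3 + y - 2y^2) gives running coefficients 3,1,1,1,-2,0,3,1,-2,0 for degrees 0…9.
Finally multiplying by (1 + y + y^2), the product of all factors after the first has coefficients 3,4,5,3,0,-1,1,4,2,-1 for degrees 0…9.
[y^9] = 1·(-1) + 1·2 + 1·4 + 1·1 = 6.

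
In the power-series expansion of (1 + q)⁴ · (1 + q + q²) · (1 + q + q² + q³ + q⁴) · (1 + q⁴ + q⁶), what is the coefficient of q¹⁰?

85

(1 + q)⁴ has coefficients 1,4,6,4,1 for degrees 0…4.
(1 + q + q²) has coefficients 1,1,1,0,0,0,0,0,0,0,0 for degrees 0…10.
Multiplying by (1 + q + q² + q³ + q⁴) gives running coefficients 1,2,3,3,3,2,1,0,0,0,0 for degrees 0…10.
Finally multiplying by (1 + q⁴ + q⁶), the product of all factors after the first has coefficients 1,2,3,3,4,4,5,5,6,5,4 for degrees 0…10.
[q¹⁰] = 1·4 + 4·5 + 6·6 + 4·5 + 1·5 = 85.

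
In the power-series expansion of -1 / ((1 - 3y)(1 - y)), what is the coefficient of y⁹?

-29524

The denominator gives the recurrence a_n = 4a_(n−1) − 3a_(n−2) for n ≥ 2; the numerator fixes a_0 = -1, a_1 = -4.
Iterating: -1, -4, -13, -40, -121, -364, -1093, -3280, -9841, -29524, so a_9 = -29524.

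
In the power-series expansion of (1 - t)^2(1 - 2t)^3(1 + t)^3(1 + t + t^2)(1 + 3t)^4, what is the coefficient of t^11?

2685

(1 - t)^2 has coefficients 1,-2,1 for degrees 0…2.
(1 - 2t)^3 has coefficients 1,-6,12,-8,0,0,0,0,0,0,0,0 for degrees 0…11.
Multiplying by (1 + t)^3 gives running coefficients 1,-3,-3,11,6,-12,-8,0,0,0,0,0 for degrees 0…11.
Multiplying by (1 + t + t^2) gives running coefficients 1,-2,-5,5,14,5,-14,-20,-8,0,0,0 for degrees 0…11.
Finally multiplying by (1 + 3t)^4, the product of all factors after the first has coefficients 1,10,25,-55,-331,-259,937,1999,670,-2283,-3726,-2484 for degrees 0…11.
[t^11] = 1·(-2484) − 2·(-3726) + 1·(-2283) = 2685.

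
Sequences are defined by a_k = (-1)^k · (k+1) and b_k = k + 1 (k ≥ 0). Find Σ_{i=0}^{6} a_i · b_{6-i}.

4

The convolution is the t^6 coefficient of A(t)B(t).
Σ = 1·7 − 2·6 + 3·5 − 4·4 + 5·3 − 6·2 + 7·1 = 4.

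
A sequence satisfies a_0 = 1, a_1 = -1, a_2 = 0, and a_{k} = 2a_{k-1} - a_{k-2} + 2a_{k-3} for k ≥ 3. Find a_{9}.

The ordinary generating function has denominator 1 - 2t + t^2 - 2t^3.
Iterating the recurrence: a_0,…,a_{9} = 1, -1, 0, 3, 4, 5, 12, 27, 52, 101.

101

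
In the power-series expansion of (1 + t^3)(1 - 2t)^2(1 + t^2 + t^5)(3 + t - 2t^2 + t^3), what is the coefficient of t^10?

14

(1 + t^3) has coefficients 1,0,0,1 for degrees 0…3.
(1 - 2t)^2 has coefficients 1,-4,4,0,0,0,0,0,0,0,0 for degrees 0…10.
Multiplying by (1 + t^2 + t^5) gives running coefficients 1,-4,5,-4,4,1,-4,4,0,0,0 for degrees 0…10.
Finally multiplying by (3 + t - 2t^2 + t^3), the product of all factors after the first has coefficients 3,-11,9,2,-6,20,-23,10,13,-12,4 for degrees 0…10.
[t^10] = 1·4 + 1·10 = 14.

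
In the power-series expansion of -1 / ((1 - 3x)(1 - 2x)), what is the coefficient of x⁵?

-665

Partial fractions give a closed form: a_n = (-3)·3^n + (2)·2^n.
At n = 5: a_5 = -665.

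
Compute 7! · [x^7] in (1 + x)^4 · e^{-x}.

The EGF product rule gives c_7 = Σ_{k_1+k_2=7} C(7; k_1,k_2) · ∏ g_i(k_i), where (1+x)^4 gives the falling factorial (4)_k; e^{-x} gives (-1)^k.
g_1(k) for k = 0…7: 1, 4, 12, 24, 24, 0, 0, 0.
g_2(k) for k = 0…7: 1, -1, 1, -1, 1, -1, 1, -1.
c_7 = Σ_k C(7,k)·g_1(k)·g_2(7−k) = 1·1·(-1) + 7·4·1 + 21·12·(-1) + 35·24·1 + 35·24·(-1) = −1 + 28 − 252 + 840 − 840 = -225.

-225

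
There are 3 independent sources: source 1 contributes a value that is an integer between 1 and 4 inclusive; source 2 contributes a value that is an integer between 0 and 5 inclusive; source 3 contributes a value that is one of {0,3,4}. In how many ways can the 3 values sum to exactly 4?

The generating function for the choices is (q + q² + q³ + q⁴)·(1 + q + q² + q³ + q⁴ + q⁵)·(1 + q³ + q⁴); the count is [q⁴].
(q + q² + q³ + q⁴) has coefficients 0,1,1,1,1 for degrees 0…4.
(1 + q + q² + q³ + q⁴ + q⁵) has coefficients 1,1,1,1,1 for degrees 0…4.
Finally multiplying by (1 + q³ + q⁴), the product of all factors after the first has coefficients 1,1,1,2,3 for degrees 0…4.
[q⁴] = 1·2 + 1·1 + 1·1 + 1·1 = 5.

5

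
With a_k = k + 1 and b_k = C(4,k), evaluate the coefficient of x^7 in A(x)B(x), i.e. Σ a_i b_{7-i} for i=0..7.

96

Write out a_i and b_{7-i} for i = 0,…,7 and sum the products.
Σ = 1·0 + 2·0 + 3·0 + 4·1 + 5·4 + 6·6 + 7·4 + 8·1 = 96.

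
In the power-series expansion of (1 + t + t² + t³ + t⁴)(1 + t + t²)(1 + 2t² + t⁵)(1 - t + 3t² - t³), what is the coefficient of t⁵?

(1 + t + t² + t³ + t⁴) has coefficients 1,1,1,1,1 for degrees 0…4.
(1 + t + t²) has coefficients 1,1,1,0,0,0 for degrees 0…5.
Multiplying by (1 + 2t² + t⁵) gives running coefficients 1,1,3,2,2,1 for degrees 0…5.
Finally multiplying by (1 - t + 3t² - t³), the product of all factors after the first has coefficients 1,0,5,1,8,2 for degrees 0…5.
[t⁵] = 1·2 + 1·8 + 1·1 + 1·5 + 1·0 = 16.

16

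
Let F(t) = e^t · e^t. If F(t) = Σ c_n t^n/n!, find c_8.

256

The EGF product rule gives c_8 = Σ_{k_1+k_2=8} C(8; k_1,k_2) · ∏ g_i(k_i), where e^t gives (1)^k; e^t gives (1)^k.
g_1(k) for k = 0…8: 1, 1, 1, 1, 1, 1, 1, 1, 1.
g_2(k) for k = 0…8: 1, 1, 1, 1, 1, 1, 1, 1, 1.
c_8 = Σ_k C(8,k)·g_1(k)·g_2(8−k) = 1·1·1 + 8·1·1 + 28·1·1 + 56·1·1 + 70·1·1 + 56·1·1 + 28·1·1 + 8·1·1 + 1·1·1 = 1 + 8 + 28 + 56 + 70 + 56 + 28 + 8 + 1 = 256.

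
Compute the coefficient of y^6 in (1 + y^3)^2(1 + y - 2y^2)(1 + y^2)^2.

3

(1 + y^3)^2 has coefficients 1,0,0,2,0,0,1 for degrees 0…6.
(1 + y - 2y^2) has coefficients 1,1,-2,0,0,0,0 for degrees 0…6.
Finally multiplying by (1 + y^2)^2, the product of all factors after the first has coefficients 1,1,0,2,-3,1,-2 for degrees 0…6.
[y^6] = 1·(-2) + 2·2 + 1·1 = 3.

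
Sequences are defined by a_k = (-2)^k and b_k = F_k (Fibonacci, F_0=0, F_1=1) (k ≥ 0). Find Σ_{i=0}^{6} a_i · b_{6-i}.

-22

This is [x^6] in the product of the two ordinary generating functions.
Σ = 1·8 − 2·5 + 4·3 − 8·2 + 16·1 − 32·1 + 64·0 = -22.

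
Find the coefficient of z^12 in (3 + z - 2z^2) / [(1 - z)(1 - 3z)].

The denominator gives the recurrence a_n = 4a_(n−1) − 3a_(n−2) for n ≥ 3; the numerator fixes a_0 = 3, a_1 = 13, a_2 = 41.
Iterating: 3, 13, 41, 125, 377, 1133, 3401, 10205, 30617, 91853, 275561, 826685, 2480057, so a_12 = 2480057.

2480057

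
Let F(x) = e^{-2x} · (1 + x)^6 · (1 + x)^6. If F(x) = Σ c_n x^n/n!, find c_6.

55840

The EGF product rule gives c_6 = Σ_{k_1+k_2+k_3=6} C(6; k_1,k_2,k_3) · ∏ g_i(k_i), where e^{-2x} gives (-2)^k; (1+x)^6 gives the falling factorial (6)_k; (1+x)^6 gives the falling factorial (6)_k.
g_1(k) for k = 0…6: 1, -2, 4, -8, 16, -32, 64.
g_2(k) for k = 0…6: 1, 6, 30, 120, 360, 720, 720.
g_3(k) for k = 0…6: 1, 6, 30, 120, 360, 720, 720.
First combine the last two factors: h(k) = Σ_j C(k,j)·g_2(j)·g_3(k−j) for k = 0…6: 1, 12, 132, 1320, 11880, 95040, 665280.
c_6 = Σ_k C(6,k)·g_1(k)·h(6−k) = 1·1·665280 + 6·(-2)·95040 + 15·4·11880 + 20·(-8)·1320 + 15·16·132 + 6·(-32)·12 + 1·64·1 = 665280 − 1140480 + 712800 − 211200 + 31680 − 2304 + 64 = 55840.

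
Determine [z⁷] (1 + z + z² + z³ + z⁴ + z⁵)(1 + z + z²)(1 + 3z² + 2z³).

(1 + z + z² + z³ + z⁴ + z⁵) has coefficients 1,1,1,1,1,1 for degrees 0…5.
(1 + z + z²) has coefficients 1,1,1,0,0,0,0,0 for degrees 0…7.
Finally multiplying by (1 + 3z² + 2z³), the product of all factors after the first has coefficients 1,1,4,5,5,2,0,0 for degrees 0…7.
[z⁷] = 1·0 + 1·0 + 1·2 + 1·5 + 1·5 + 1·4 = 16.

16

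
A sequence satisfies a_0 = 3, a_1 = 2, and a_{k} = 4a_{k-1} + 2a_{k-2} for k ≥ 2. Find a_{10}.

2078944

The ordinary generating function has denominator 1 - 4t - 2t^2.
Iterating the recurrence: a_0,…,a_{10} = 3, 2, 14, 60, 268, 1192, 5304, 23600, 105008, 467232, 2078944.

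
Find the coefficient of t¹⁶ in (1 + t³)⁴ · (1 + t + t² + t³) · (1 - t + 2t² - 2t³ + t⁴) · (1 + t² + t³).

(1 + t³)⁴ has coefficients 1,0,0,4,0,0,6,0,0,4,0,0,1 for degrees 0…12.
(1 + t + t² + t³) has coefficients 1,1,1,1,0,0,0,0,0,0,0,0,0,0,0,0,0 for degrees 0…16.
Multiplying by (1 - t + 2t² - 2t³ + t⁴) gives running coefficients 1,0,2,0,0,1,-1,1,0,0,0,0,0,0,0,0,0 for degrees 0…16.
Finally multiplying by (1 + t² + t³), the product of all factors after the first has coefficients 1,0,3,1,2,3,-1,2,0,0,1,0,0,0,0,0,0 for degrees 0…16.
[t¹⁶] = 1·0 + 4·0 + 6·1 + 4·2 + 1·2 = 16.

16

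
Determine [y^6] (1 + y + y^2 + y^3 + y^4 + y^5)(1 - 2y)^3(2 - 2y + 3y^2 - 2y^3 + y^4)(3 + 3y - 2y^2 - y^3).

-85

(1 + y + y^2 + y^3 + y^4 + y^5) has coefficients 1,1,1,1,1,1 for degrees 0…5.
(1 - 2y)^3 has coefficients 1,-6,12,-8,0,0,0 for degrees 0…6.
Multiplying by (2 - 2y + 3y^2 - 2y^3 + y^4) gives running coefficients 2,-14,39,-60,65,-54,28 for degrees 0…6.
Finally multiplying by (3 + 3y - 2y^2 - y^3), the product of all factors after the first has coefficients 6,-36,71,-37,-49,114,-148 for degrees 0…6.
[y^6] = 1·(-148) + 1·114 + 1·(-49) + 1·(-37) + 1·71 + 1·(-36) = -85.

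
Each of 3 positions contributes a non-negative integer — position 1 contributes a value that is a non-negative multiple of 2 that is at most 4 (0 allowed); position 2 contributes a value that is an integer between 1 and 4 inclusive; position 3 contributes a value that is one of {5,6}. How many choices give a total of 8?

3

The generating function for the choices is (1 + x² + x⁴)·(x + x² + x³ + x⁴)·(x⁵ + x⁶); the count is [x⁸].
(1 + x² + x⁴) has coefficients 1,0,1,0,1 for degrees 0…4.
(x + x² + x³ + x⁴) has coefficients 0,1,1,1,1,0,0,0,0 for degrees 0…8.
Finally multiplying by (x⁵ + x⁶), the product of all factors after the first has coefficients 0,0,0,0,0,0,1,2,2 for degrees 0…8.
[x⁸] = 1·2 + 1·1 + 1·0 = 3.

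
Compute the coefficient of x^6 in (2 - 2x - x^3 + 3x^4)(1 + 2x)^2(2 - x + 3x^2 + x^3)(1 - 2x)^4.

(2 - 2x - x^3 + 3x^4) has coefficients 2,-2,0,-1,3 for degrees 0…4.
(1 + 2x)^2 has coefficients 1,4,4,0,0,0,0 for degrees 0…6.
Multiplying by (2 - x + 3x^2 + x^3) gives running coefficients 2,7,7,9,16,4,0 for degrees 0…6.
Finally multiplying by (1 - 2x)^4, the product of all factors after the first has coefficients 2,-9,-1,57,-80,-20,176 for degrees 0…6.
[x^6] = 2·176 − 2·(-20) − 1·57 + 3·(-1) = 332.

332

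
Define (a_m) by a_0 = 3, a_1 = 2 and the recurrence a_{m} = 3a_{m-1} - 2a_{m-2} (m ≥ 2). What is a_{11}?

The ordinary generating function has denominator 1 - 3q + 2q^2.
Iterating the recurrence: a_0,…,a_{11} = 3, 2, 0, -4, -12, -28, -60, -124, -252, -508, -1020, -2044.

-2044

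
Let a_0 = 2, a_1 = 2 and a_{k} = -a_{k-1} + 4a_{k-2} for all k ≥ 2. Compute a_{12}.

22102

The ordinary generating function has denominator 1 + z - 4z^2.
Iterating the recurrence: a_0,…,a_{12} = 2, 2, 6, 2, 22, -14, 102, -158, 566, -1198, 3462, -8254, 22102.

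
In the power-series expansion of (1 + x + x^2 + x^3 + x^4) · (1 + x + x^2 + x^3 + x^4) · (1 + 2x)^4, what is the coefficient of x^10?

(1 + x + x^2 + x^3 + x^4) has coefficients 1,1,1,1,1 for degrees 0…4.
(1 + x + x^2 + x^3 + x^4) has coefficients 1,1,1,1,1,0,0,0,0,0,0 for degrees 0…10.
Finally multiplying by (1 + 2x)^4, the product of all factors after the first has coefficients 1,9,33,65,81,80,72,48,16,0,0 for degrees 0…10.
[x^10] = 1·0 + 1·0 + 1·16 + 1·48 + 1·72 = 136.

136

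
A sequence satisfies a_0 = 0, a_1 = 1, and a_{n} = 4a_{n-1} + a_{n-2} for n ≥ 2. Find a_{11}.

The ordinary generating function has denominator 1 - 4x - x^2.
Iterating the recurrence: a_0,…,a_{11} = 0, 1, 4, 17, 72, 305, 1292, 5473, 23184, 98209, 416020, 1762289.

1762289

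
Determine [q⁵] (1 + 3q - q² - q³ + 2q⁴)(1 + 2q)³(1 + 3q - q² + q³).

8

(1 + 3q - q² - q³ + 2q⁴) has coefficients 1,3,-1,-1,2 for degrees 0…4.
(1 + 2q)³ has coefficients 1,6,12,8,0,0 for degrees 0…5.
Finally multiplying by (1 + 3q - q² + q³), the product of all factors after the first has coefficients 1,9,29,39,18,4 for degrees 0…5.
[q⁵] = 1·4 + 3·18 − 1·39 − 1·29 + 2·9 = 8.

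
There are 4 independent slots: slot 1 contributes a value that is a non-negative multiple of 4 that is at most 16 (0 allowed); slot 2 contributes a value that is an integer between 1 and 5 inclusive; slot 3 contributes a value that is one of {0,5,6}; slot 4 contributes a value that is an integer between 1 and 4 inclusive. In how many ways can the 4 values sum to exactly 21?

15

The generating function for the choices is (1 + q^4 + q^8 + q^12 + q^16)·(q + q^2 + q^3 + q^4 + q^5)·(1 + q^5 + q^6)·(q + q^2 + q^3 + q^4); the count is [q^21].
(1 + q^4 + q^8 + q^12 + q^16) has coefficients 1,0,0,0,1,0,0,0,1,0,0,0,1,0,0,0,1 for degrees 0…16.
(q + q^2 + q^3 + q^4 + q^5) has coefficients 0,1,1,1,1,1,0,0,0,0,0,0,0,0,0,0,0,0,0,0,0,0 for degrees 0…21.
Multiplying by (1 + q^5 + q^6) gives running coefficients 0,1,1,1,1,1,1,2,2,2,2,1,0,0,0,0,0,0,0,0,0,0 for degrees 0…21.
Finally multiplying by (q + q^2 + q^3 + q^4), the product of all factors after the first has coefficients 0,0,1,2,3,4,4,4,5,6,7,8,7,5,3,1,0,0,0,0,0,0 for degrees 0…21.
[q^21] = 1·0 + 1·0 + 1·5 + 1·6 + 1·4 = 15.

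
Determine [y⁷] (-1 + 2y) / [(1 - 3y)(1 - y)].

-1094

Partial fractions give a closed form: a_n = (-1/2)·3^n + (-1/2)·1^n.
At n = 7: a_7 = -1094.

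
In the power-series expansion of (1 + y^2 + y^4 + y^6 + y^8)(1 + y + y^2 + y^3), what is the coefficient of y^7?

(1 + y^2 + y^4 + y^6 + y^8) has coefficients 1,0,1,0,1,0,1,0 for degrees 0…7.
(1 + y + y^2 + y^3) has coefficients 1,1,1,1,0,0,0,0 for degrees 0…7.
[y^7] = 1·0 + 1·0 + 1·1 + 1·1 = 2.

2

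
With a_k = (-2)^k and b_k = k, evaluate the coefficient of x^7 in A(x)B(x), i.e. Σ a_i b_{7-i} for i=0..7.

31

The convolution is the x^7 coefficient of A(x)B(x).
Σ = 1·7 − 2·6 + 4·5 − 8·4 + 16·3 − 32·2 + 64·1 − 128·0 = 31.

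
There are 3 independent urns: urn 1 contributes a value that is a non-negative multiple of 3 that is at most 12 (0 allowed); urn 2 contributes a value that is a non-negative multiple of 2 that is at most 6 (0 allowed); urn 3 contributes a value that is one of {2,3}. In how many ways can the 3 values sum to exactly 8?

The generating function for the choices is (1 + x³ + x⁶ + x⁹ + x¹²)·(1 + x² + x⁴ + x⁶)·(x² + x³); the count is [x⁸].
(1 + x³ + x⁶ + x⁹ + x¹²) has coefficients 1,0,0,1,0,0,1,0,0 for degrees 0…8.
(1 + x² + x⁴ + x⁶) has coefficients 1,0,1,0,1,0,1,0,0 for degrees 0…8.
Finally multiplying by (x² + x³), the product of all factors after the first has coefficients 0,0,1,1,1,1,1,1,1 for degrees 0…8.
[x⁸] = 1·1 + 1·1 + 1·1 = 3.

3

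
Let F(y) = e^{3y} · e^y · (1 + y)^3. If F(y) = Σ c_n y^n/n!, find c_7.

285184

The EGF product rule gives c_7 = Σ_{k_1+k_2+k_3=7} C(7; k_1,k_2,k_3) · ∏ g_i(k_i), where e^{3y} gives (3)^k; e^y gives (1)^k; (1+y)^3 gives the falling factorial (3)_k.
g_1(k) for k = 0…7: 1, 3, 9, 27, 81, 243, 729, 2187.
g_2(k) for k = 0…7: 1, 1, 1, 1, 1, 1, 1, 1.
g_3(k) for k = 0…7: 1, 3, 6, 6, 0, 0, 0, 0.
First combine the last two factors: h(k) = Σ_j C(k,j)·g_2(j)·g_3(k−j) for k = 0…7: 1, 4, 13, 34, 73, 136, 229, 358.
c_7 = Σ_k C(7,k)·g_1(k)·h(7−k) = 1·1·358 + 7·3·229 + 21·9·136 + 35·27·73 + 35·81·34 + 21·243·13 + 7·729·4 + 1·2187·1 = 358 + 4809 + 25704 + 68985 + 96390 + 66339 + 20412 + 2187 = 285184.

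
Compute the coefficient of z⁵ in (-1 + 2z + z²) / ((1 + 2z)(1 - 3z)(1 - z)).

-34

Partial fractions give a closed form: a_n = (-7/15)·(-2)^n + (-1/5)·3^n + (-1/3)·1^n.
At n = 5: a_5 = -34.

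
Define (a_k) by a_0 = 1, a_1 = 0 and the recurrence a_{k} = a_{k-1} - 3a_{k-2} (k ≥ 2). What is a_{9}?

The ordinary generating function has denominator 1 - q + 3q^2.
Iterating the recurrence: a_0,…,a_{9} = 1, 0, -3, -3, 6, 15, -3, -48, -39, 105.

105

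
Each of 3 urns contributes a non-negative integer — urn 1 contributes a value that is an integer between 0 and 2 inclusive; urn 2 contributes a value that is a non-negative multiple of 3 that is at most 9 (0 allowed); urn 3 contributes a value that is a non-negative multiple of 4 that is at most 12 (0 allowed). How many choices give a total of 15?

3

The generating function for the choices is (1 + q + q^2)·(1 + q^3 + q^6 + q^9)·(1 + q^4 + q^8 + q^12); the count is [q^15].
(1 + q + q^2) has coefficients 1,1,1 for degrees 0…2.
(1 + q^3 + q^6 + q^9) has coefficients 1,0,0,1,0,0,1,0,0,1,0,0,0,0,0,0 for degrees 0…15.
Finally multiplying by (1 + q^4 + q^8 + q^12), the product of all factors after the first has coefficients 1,0,0,1,1,0,1,1,1,1,1,1,1,1,1,1 for degrees 0…15.
[q^15] = 1·1 + 1·1 + 1·1 = 3.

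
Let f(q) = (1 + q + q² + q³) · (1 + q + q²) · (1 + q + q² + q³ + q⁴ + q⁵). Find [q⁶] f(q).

11

(1 + q + q² + q³) has coefficients 1,1,1,1 for degrees 0…3.
(1 + q + q²) has coefficients 1,1,1,0,0,0,0 for degrees 0…6.
Finally multiplying by (1 + q + q² + q³ + q⁴ + q⁵), the product of all factors after the first has coefficients 1,2,3,3,3,3,2 for degrees 0…6.
[q⁶] = 1·2 + 1·3 + 1·3 + 1·3 = 11.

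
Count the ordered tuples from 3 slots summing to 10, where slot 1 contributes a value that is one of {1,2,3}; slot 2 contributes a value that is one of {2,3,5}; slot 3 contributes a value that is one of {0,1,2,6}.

3

The generating function for the choices is (q + q^2 + q^3)·(q^2 + q^3 + q^5)·(1 + q + q^2 + q^6); the count is [q^10].
(q + q^2 + q^3) has coefficients 0,1,1,1 for degrees 0…3.
(q^2 + q^3 + q^5) has coefficients 0,0,1,1,0,1,0,0,0,0,0 for degrees 0…10.
Finally multiplying by (1 + q + q^2 + q^6), the product of all factors after the first has coefficients 0,0,1,2,2,2,1,1,1,1,0 for degrees 0…10.
[q^10] = 1·1 + 1·1 + 1·1 = 3.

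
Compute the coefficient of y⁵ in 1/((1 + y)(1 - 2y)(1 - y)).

Partial fractions give a closed form: a_n = (1/6)·(-1)^n + (4/3)·2^n + (-1/2)·1^n.
At n = 5: a_5 = 42.

42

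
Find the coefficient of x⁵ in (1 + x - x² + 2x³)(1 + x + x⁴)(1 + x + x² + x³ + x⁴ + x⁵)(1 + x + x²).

19

(1 + x - x² + 2x³) has coefficients 1,1,-1,2 for degrees 0…3.
(1 + x + x⁴) has coefficients 1,1,0,0,1,0 for degrees 0…5.
Multiplying by (1 + x + x² + x³ + x⁴ + x⁵) gives running coefficients 1,2,2,2,3,3 for degrees 0…5.
Finally multiplying by (1 + x + x²), the product of all factors after the first has coefficients 1,3,5,6,7,8 for degrees 0…5.
[x⁵] = 1·8 + 1·7 − 1·6 + 2·5 = 19.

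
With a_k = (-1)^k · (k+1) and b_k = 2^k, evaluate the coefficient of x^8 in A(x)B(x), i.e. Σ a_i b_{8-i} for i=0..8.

117

Write out a_i and b_{8-i} for i = 0,…,8 and sum the products.
Σ = 1·256 − 2·128 + 3·64 − 4·32 + 5·16 − 6·8 + 7·4 − 8·2 + 9·1 = 117.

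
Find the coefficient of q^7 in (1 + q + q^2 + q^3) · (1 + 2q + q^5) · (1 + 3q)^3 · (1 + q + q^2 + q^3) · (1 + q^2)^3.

2946

(1 + q + q^2 + q^3) has coefficients 1,1,1,1 for degrees 0…3.
(1 + 2q + q^5) has coefficients 1,2,0,0,0,1,0,0 for degrees 0…7.
Multiplying by (1 + 3q)^3 gives running coefficients 1,11,45,81,54,1,9,27 for degrees 0…7.
Multiplying by (1 + q + q^2 + q^3) gives running coefficients 1,12,57,138,191,181,145,91 for degrees 0…7.
Finally multiplying by (1 + q^2)^3, the product of all factors after the first has coefficients 1,12,60,174,365,631,890,1060 for degrees 0…7.
[q^7] = 1·1060 + 1·890 + 1·631 + 1·365 = 2946.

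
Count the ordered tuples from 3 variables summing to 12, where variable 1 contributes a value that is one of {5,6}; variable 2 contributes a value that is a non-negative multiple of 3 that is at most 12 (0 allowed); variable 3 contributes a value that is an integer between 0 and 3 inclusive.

The generating function for the choices is (t⁵ + t⁶)·(1 + t³ + t⁶ + t⁹ + t¹²)·(1 + t + t² + t³); the count is [t¹²].
(t⁵ + t⁶) has coefficients 0,0,0,0,0,1,1 for degrees 0…6.
(1 + t³ + t⁶ + t⁹ + t¹²) has coefficients 1,0,0,1,0,0,1,0,0,1,0,0,1 for degrees 0…12.
Finally multiplying by (1 + t + t² + t³), the product of all factors after the first has coefficients 1,1,1,2,1,1,2,1,1,2,1,1,2 for degrees 0…12.
[t¹²] = 1·1 + 1·2 = 3.

3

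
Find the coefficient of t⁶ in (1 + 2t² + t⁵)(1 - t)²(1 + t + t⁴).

(1 + 2t² + t⁵) has coefficients 1,0,2,0,0,1 for degrees 0…5.
(1 - t)² has coefficients 1,-2,1,0,0,0,0 for degrees 0…6.
Finally multiplying by (1 + t + t⁴), the product of all factors after the first has coefficients 1,-1,-1,1,1,-2,1 for degrees 0…6.
[t⁶] = 1·1 + 2·1 + 1·(-1) = 2.

2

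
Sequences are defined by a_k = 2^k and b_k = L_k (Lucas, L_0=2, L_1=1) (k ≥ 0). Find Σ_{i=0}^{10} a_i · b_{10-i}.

5623

This is [x^10] in the product of the two ordinary generating functions.
Σ = 1·123 + 2·76 + 4·47 + 8·29 + 16·18 + 32·11 + 64·7 + 128·4 + 256·3 + 512·1 + 1024·2 = 5623.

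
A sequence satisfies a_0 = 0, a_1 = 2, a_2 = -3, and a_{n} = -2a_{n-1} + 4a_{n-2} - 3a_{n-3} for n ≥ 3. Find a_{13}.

The ordinary generating function has denominator 1 + 2q - 4q^2 + 3q^3.
Iterating the recurrence: a_0,…,a_{13} = 0, 2, -3, 14, -46, 157, -540, 1846, -6323, 21650, -74130, 253829, -869128, 2975962.

2975962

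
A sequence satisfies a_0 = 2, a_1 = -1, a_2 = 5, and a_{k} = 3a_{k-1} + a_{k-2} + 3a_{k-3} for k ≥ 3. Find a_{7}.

The ordinary generating function has denominator 1 - 3z - z^2 - 3z^3.
Iterating the recurrence: a_0,…,a_{7} = 2, -1, 5, 20, 62, 221, 785, 2762.

2762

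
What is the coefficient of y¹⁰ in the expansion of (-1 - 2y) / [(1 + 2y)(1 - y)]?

-1

The denominator gives the recurrence a_n = −a_(n−1) + 2a_(n−2) for n ≥ 2; the numerator fixes a_0 = -1, a_1 = -1.
Iterating: -1, -1, -1, -1, -1, -1, -1, -1, -1, -1, -1, so a_10 = -1.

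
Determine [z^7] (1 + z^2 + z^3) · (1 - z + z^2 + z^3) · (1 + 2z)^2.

(1 + z^2 + z^3) has coefficients 1,0,1,1 for degrees 0…3.
(1 - z + z^2 + z^3) has coefficients 1,-1,1,1,0,0,0,0 for degrees 0…7.
Finally multiplying by (1 + 2z)^2, the product of all factors after the first has coefficients 1,3,1,1,8,4,0,0 for degrees 0…7.
[z^7] = 1·0 + 1·4 + 1·8 = 12.

12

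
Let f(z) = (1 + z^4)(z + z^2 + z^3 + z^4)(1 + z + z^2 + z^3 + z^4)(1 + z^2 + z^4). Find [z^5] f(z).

(1 + z^4) has coefficients 1,0,0,0,1 for degrees 0…4.
(z + z^2 + z^3 + z^4) has coefficients 0,1,1,1,1,0 for degrees 0…5.
Multiplying by (1 + z + z^2 + z^3 + z^4) gives running coefficients 0,1,2,3,4,4 for degrees 0…5.
Finally multiplying by (1 + z^2 + z^4), the product of all factors after the first has coefficients 0,1,2,4,6,8 for degrees 0…5.
[z^5] = 1·8 + 1·1 = 9.

9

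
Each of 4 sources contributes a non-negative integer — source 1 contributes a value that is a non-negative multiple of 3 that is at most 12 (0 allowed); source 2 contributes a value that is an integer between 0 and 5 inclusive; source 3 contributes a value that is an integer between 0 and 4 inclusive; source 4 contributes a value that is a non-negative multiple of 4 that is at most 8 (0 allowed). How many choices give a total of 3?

The generating function for the choices is (1 + x^3 + x^6 + x^9 + x^12)·(1 + x + x^2 + x^3 + x^4 + x^5)·(1 + x + x^2 + x^3 + x^4)·(1 + x^4 + x^8); the count is [x^3].
(1 + x^3 + x^6 + x^9 + x^12) has coefficients 1,0,0,1 for degrees 0…3.
(1 + x + x^2 + x^3 + x^4 + x^5) has coefficients 1,1,1,1 for degrees 0…3.
Multiplying by (1 + x + x^2 + x^3 + x^4) gives running coefficients 1,2,3,4 for degrees 0…3.
Finally multiplying by (1 + x^4 + x^8), the product of all factors after the first has coefficients 1,2,3,4 for degrees 0…3.
[x^3] = 1·4 + 1·1 = 5.

5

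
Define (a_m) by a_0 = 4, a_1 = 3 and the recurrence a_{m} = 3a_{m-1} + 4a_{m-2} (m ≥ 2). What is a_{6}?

The ordinary generating function has denominator 1 - 3y - 4y^2.
Iterating the recurrence: a_0,…,a_{6} = 4, 3, 25, 87, 361, 1431, 5737.

5737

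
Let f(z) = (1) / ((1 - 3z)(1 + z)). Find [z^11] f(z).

132860

Partial fractions give a closed form: a_n = (3/4)·3^n + (1/4)·(-1)^n.
At n = 11: a_11 = 132860.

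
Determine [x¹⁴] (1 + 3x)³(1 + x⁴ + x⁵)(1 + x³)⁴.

(1 + 3x)³ has coefficients 1,9,27,27 for degrees 0…3.
(1 + x⁴ + x⁵) has coefficients 1,0,0,0,1,1,0,0,0,0,0,0,0,0,0 for degrees 0…14.
Finally multiplying by (1 + x³)⁴, the product of all factors after the first has coefficients 1,0,0,4,1,1,6,4,4,4,6,6,1,4,4 for degrees 0…14.
[x¹⁴] = 1·4 + 9·4 + 27·1 + 27·6 = 229.

229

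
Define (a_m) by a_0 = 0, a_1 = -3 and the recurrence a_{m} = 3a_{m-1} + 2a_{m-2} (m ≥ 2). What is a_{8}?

-18837

The ordinary generating function has denominator 1 - 3q - 2q^2.
Iterating the recurrence: a_0,…,a_{8} = 0, -3, -9, -33, -117, -417, -1485, -5289, -18837.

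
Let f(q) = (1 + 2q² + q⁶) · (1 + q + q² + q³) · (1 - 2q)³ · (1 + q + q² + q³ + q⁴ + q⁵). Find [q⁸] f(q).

-14

(1 + 2q² + q⁶) has coefficients 1,0,2,0,0,0,1 for degrees 0…6.
(1 + q + q² + q³) has coefficients 1,1,1,1,0,0,0,0,0 for degrees 0…8.
Multiplying by (1 - 2q)³ gives running coefficients 1,-5,7,-1,-2,4,-8,0,0 for degrees 0…8.
Finally multiplying by (1 + q + q² + q³ + q⁴ + q⁵), the product of all factors after the first has coefficients 1,-4,3,2,0,4,-5,0,-7 for degrees 0…8.
[q⁸] = 1·(-7) + 2·(-5) + 1·3 = -14.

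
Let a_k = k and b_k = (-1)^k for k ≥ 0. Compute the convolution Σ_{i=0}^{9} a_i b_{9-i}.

5

Write out a_i and b_{9-i} for i = 0,…,9 and sum the products.
Σ = 0·(-1) + 1·1 + 2·(-1) + 3·1 + 4·(-1) + 5·1 + 6·(-1) + 7·1 + 8·(-1) + 9·1 = 5.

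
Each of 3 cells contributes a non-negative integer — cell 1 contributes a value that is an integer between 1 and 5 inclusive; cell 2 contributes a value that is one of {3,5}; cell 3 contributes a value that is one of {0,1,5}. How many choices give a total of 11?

3

The generating function for the choices is (t + t² + t³ + t⁴ + t⁵)·(t³ + t⁵)·(1 + t + t⁵); the count is [t¹¹].
(t + t² + t³ + t⁴ + t⁵) has coefficients 0,1,1,1,1,1 for degrees 0…5.
(t³ + t⁵) has coefficients 0,0,0,1,0,1,0,0,0,0,0,0 for degrees 0…11.
Finally multiplying by (1 + t + t⁵), the product of all factors after the first has coefficients 0,0,0,1,1,1,1,0,1,0,1,0 for degrees 0…11.
[t¹¹] = 1·1 + 1·0 + 1·1 + 1·0 + 1·1 = 3.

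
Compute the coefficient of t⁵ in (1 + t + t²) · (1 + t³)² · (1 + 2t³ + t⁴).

(1 + t + t²) has coefficients 1,1,1 for degrees 0…2.
(1 + t³)² has coefficients 1,0,0,2,0,0 for degrees 0…5.
Finally multiplying by (1 + 2t³ + t⁴), the product of all factors after the first has coefficients 1,0,0,4,1,0 for degrees 0…5.
[t⁵] = 1·0 + 1·1 + 1·4 = 5.

5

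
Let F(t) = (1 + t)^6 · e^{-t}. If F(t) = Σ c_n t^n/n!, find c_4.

37

The EGF product rule gives c_4 = Σ_{k_1+k_2=4} C(4; k_1,k_2) · ∏ g_i(k_i), where (1+t)^6 gives the falling factorial (6)_k; e^{-t} gives (-1)^k.
g_1(k) for k = 0…4: 1, 6, 30, 120, 360.
g_2(k) for k = 0…4: 1, -1, 1, -1, 1.
c_4 = Σ_k C(4,k)·g_1(k)·g_2(4−k) = 1·1·1 + 4·6·(-1) + 6·30·1 + 4·120·(-1) + 1·360·1 = 1 − 24 + 180 − 480 + 360 = 37.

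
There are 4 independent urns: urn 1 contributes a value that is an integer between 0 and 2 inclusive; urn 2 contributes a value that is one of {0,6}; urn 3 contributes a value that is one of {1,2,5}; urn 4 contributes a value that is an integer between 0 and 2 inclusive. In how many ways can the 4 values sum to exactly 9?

The generating function for the choices is (1 + y + y²)·(1 + y⁶)·(y + y² + y⁵)·(1 + y + y²); the count is [y⁹].
(1 + y + y²) has coefficients 1,1,1 for degrees 0…2.
(1 + y⁶) has coefficients 1,0,0,0,0,0,1,0,0,0 for degrees 0…9.
Multiplying by (y + y² + y⁵) gives running coefficients 0,1,1,0,0,1,0,1,1,0 for degrees 0…9.
Finally multiplying by (1 + y + y²), the product of all factors after the first has coefficients 0,1,2,2,1,1,1,2,2,2 for degrees 0…9.
[y⁹] = 1·2 + 1·2 + 1·2 = 6.

6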